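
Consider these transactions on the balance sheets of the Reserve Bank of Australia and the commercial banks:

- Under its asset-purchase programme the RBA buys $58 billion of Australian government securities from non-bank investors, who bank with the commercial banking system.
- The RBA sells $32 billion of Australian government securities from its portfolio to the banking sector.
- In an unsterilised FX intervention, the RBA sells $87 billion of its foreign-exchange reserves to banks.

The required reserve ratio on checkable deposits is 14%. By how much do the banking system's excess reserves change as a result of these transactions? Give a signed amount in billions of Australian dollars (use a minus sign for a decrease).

-$69.12 billion

Asset purchase (from non-banks) $58 billion: reserves +$58B, deposits +$58B.
OMO sale (to banks) $32 billion: reserves −$32B, deposits 0.
FX sale $87 billion: reserves −$87B, deposits 0.
Totals: Δreserves = −$61B, Δdeposits = +$58B.
Δrequired reserves = 14% × +$58B = +$8.12B.
Δexcess reserves = Δreserves − Δrequired = −$61B − (+$8.12B) = -$69.12 billion.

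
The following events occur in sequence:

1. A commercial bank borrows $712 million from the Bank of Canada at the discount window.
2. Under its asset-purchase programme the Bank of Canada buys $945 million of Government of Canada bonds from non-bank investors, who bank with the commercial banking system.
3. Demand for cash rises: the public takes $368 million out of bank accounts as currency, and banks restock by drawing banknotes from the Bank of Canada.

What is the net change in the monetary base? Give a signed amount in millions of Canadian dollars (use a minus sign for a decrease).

+$1657 million

Discount-window loan $712 million: Bank of Canada balance sheet expands → +$712M.
Asset purchase (from non-banks) $945 million: Bank of Canada balance sheet expands → +$945M.
Currency withdrawal $368 million: just a shift between currency and reserves — both are base money → 0.
Net: 712 + 945 + 0 = +$1657 million.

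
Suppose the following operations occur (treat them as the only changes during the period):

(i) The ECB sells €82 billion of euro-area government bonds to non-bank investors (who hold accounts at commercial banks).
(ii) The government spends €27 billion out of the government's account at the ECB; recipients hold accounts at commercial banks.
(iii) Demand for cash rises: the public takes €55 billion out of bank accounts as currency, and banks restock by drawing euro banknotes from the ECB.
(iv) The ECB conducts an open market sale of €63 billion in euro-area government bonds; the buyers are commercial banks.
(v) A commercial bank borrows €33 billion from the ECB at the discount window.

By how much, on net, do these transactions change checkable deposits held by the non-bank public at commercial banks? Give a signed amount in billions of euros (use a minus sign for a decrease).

-€110 billion

ECB balance sheet:
  Assets:      Securities −€145B, Loans to banks +€33B
  Liabilities: Bank reserves −€140B, Currency in circulation +€55B, Government deposits −€27B
Commercial banking system:
  Assets:      Reserves at CB −€140B, Securities +€63B
  Liabilities: Checkable deposits −€110B, Borrowings from CB +€33B
So the change in checkable deposits held by the non-bank public at commercial banks is -€110 billion.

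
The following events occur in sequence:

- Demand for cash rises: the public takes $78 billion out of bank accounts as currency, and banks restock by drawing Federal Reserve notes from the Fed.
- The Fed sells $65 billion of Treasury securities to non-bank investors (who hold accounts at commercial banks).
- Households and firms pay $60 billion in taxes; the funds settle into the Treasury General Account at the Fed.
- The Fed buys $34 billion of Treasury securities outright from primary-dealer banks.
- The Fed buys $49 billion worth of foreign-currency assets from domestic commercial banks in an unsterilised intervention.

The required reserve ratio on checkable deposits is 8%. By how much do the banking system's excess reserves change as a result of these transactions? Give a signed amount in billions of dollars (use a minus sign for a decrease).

-$103.76 billion

Currency withdrawal $78 billion: reserves −$78B, deposits −$78B.
Asset sale (to non-banks) $65 billion: reserves −$65B, deposits −$65B.
Government account inflow $60 billion: reserves −$60B, deposits −$60B.
OMO purchase (from banks) $34 billion: reserves +$34B, deposits 0.
FX purchase $49 billion: reserves +$49B, deposits 0.
Totals: Δreserves = −$120B, Δdeposits = −$203B.
Δrequired reserves = 8% × −$203B = −$16.24B.
Δexcess reserves = Δreserves − Δrequired = −$120B − (−$16.24B) = -$103.76 billion.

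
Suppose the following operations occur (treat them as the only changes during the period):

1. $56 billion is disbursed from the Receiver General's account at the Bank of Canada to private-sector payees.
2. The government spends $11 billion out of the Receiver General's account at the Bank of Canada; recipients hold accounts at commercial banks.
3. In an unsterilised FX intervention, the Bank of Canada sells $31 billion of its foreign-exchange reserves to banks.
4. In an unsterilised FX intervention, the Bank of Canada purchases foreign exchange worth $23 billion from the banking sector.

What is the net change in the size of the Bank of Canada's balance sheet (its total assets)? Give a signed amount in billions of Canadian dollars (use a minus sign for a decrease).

-$8 billion

Government spending $56 billion: only the composition of liabilities changes → 0.
Government spending $11 billion: only the composition of liabilities changes → 0.
FX sale $31 billion: a Bank of Canada asset is shed → −$31B.
FX purchase $23 billion: a Bank of Canada asset is acquired → +$23B.
Net: 0 + 0 − 31 + 23 = -$8 billion.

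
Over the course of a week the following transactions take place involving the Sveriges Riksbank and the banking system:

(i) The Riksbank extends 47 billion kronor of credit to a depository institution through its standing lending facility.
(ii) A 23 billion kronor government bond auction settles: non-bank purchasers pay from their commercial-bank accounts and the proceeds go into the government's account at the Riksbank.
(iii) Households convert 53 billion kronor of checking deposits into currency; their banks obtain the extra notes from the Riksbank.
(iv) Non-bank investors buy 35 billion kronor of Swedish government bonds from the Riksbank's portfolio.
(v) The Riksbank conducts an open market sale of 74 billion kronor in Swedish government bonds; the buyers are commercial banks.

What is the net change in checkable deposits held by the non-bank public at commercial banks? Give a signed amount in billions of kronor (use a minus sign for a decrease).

Riksbank balance sheet:
  Assets:      Securities −109B, Loans to banks +47B
  Liabilities: Bank reserves −138B, Currency in circulation +53B, Government deposits +23B
Commercial banking system:
  Assets:      Reserves at CB −138B, Securities +74B
  Liabilities: Checkable deposits −111B, Borrowings from CB +47B
So the change in checkable deposits held by the non-bank public at commercial banks is -111 billion.

-111 billion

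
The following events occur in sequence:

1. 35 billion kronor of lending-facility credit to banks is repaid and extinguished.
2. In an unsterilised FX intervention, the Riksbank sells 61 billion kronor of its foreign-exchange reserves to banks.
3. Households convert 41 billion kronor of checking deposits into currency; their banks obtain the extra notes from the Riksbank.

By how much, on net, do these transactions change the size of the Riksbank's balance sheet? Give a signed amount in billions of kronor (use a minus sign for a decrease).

Discount-window repayment 35 billion kronor: a Riksbank asset is shed → −35B.
FX sale 61 billion kronor: a Riksbank asset is shed → −61B.
Currency withdrawal 41 billion kronor: only the composition of liabilities changes → 0.
Net: −35 − 61 + 0 = -96 billion.

-96 billion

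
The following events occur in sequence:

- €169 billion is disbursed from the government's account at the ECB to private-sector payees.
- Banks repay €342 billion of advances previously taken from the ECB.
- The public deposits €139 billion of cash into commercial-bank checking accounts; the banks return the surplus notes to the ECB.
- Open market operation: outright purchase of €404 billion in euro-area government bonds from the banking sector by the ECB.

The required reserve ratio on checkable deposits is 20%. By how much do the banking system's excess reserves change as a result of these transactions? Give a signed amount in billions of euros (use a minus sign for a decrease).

+€308.4 billion

Government spending €169 billion: reserves +€169B, deposits +€169B.
Discount-window repayment €342 billion: reserves −€342B, deposits 0.
Currency deposit €139 billion: reserves +€139B, deposits +€139B.
OMO purchase (from banks) €404 billion: reserves +€404B, deposits 0.
Totals: Δreserves = +€370B, Δdeposits = +€308B.
Δrequired reserves = 20% × +€308B = +€61.6B.
Δexcess reserves = Δreserves − Δrequired = +€370B − (+€61.6B) = +€308.4 billion.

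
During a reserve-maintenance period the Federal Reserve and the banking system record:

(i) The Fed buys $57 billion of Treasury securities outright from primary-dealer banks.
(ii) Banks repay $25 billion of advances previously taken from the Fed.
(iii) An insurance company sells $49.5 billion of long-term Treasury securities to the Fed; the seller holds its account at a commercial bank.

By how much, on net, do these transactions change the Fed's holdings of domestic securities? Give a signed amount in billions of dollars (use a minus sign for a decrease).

Fed balance sheet:
  Assets:      Securities +$106.5B, Loans to banks −$25B
  Liabilities: Bank reserves +$81.5B
So the change in the Fed's holdings of domestic securities is +$106.5 billion.

+$106.5 billion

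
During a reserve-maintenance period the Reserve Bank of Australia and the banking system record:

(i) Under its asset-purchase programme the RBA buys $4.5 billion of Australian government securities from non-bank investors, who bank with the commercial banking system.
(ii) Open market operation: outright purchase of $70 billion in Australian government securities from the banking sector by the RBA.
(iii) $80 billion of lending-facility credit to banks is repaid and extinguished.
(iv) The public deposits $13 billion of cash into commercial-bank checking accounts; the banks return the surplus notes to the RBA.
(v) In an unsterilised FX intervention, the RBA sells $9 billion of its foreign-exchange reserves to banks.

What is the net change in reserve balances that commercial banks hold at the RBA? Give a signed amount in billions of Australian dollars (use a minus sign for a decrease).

RBA balance sheet:
  Assets:      Securities +$74.5B, Loans to banks −$80B, Foreign assets −$9B
  Liabilities: Bank reserves −$1.5B, Currency in circulation −$13B
So the change in reserve balances that commercial banks hold at the RBA is -$1.5 billion.

-$1.5 billion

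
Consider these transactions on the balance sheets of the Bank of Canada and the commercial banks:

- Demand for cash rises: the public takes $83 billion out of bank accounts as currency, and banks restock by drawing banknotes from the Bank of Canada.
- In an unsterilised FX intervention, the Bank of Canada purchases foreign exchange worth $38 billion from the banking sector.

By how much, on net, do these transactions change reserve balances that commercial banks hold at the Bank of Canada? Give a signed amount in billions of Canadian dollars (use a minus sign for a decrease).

Bank of Canada balance sheet:
  Assets:      Foreign assets +$38B
  Liabilities: Bank reserves −$45B, Currency in circulation +$83B
Commercial banking system:
  Assets:      Reserves at CB −$45B, Foreign assets −$38B
  Liabilities: Checkable deposits −$83B
So the change in reserve balances that commercial banks hold at the Bank of Canada is -$45 billion.

-$45 billion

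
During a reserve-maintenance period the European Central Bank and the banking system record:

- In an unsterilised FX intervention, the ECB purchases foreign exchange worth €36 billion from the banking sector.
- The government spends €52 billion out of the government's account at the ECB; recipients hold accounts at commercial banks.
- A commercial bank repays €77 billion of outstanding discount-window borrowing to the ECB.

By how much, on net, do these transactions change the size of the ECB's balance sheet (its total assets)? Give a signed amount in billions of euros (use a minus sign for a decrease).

-€41 billion

FX purchase €36 billion: an ECB asset is acquired → +€36B.
Government spending €52 billion: only the composition of liabilities changes → 0.
Discount-window repayment €77 billion: an ECB asset is shed → −€77B.
Net: 36 + 0 − 77 = -€41 billion.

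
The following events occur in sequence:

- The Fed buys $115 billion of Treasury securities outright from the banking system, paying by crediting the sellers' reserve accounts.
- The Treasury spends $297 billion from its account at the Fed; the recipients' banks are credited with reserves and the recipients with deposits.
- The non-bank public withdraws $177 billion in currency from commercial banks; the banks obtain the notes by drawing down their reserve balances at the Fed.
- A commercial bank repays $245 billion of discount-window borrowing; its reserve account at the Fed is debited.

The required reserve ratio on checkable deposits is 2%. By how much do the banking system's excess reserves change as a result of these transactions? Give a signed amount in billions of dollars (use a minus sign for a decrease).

OMO purchase (from banks) $115 billion: reserves +$115B, deposits 0.
Government spending $297 billion: reserves +$297B, deposits +$297B.
Currency withdrawal $177 billion: reserves −$177B, deposits −$177B.
Discount-window repayment $245 billion: reserves −$245B, deposits 0.
Totals: Δreserves = −$10B, Δdeposits = +$120B.
Δrequired reserves = 2% × +$120B = +$2.4B.
Δexcess reserves = Δreserves − Δrequired = −$10B − (+$2.4B) = -$12.4 billion.

-$12.4 billion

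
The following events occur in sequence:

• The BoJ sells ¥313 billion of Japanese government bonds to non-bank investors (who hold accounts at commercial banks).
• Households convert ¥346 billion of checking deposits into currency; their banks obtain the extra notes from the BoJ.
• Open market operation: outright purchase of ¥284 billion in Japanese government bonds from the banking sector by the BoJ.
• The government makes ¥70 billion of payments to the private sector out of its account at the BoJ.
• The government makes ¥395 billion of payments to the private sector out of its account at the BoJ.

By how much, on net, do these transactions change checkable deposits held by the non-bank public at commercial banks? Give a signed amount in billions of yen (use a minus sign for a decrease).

Asset sale (to non-banks) ¥313 billion: non-bank counterparties' bank balances fall → −¥313B.
Currency withdrawal ¥346 billion: non-bank counterparties' bank balances fall → −¥346B.
OMO purchase (from banks) ¥284 billion: the counterparty is a bank, so public deposits are unchanged → 0.
Government spending ¥70 billion: non-bank counterparties' bank balances rise → +¥70B.
Government spending ¥395 billion: non-bank counterparties' bank balances rise → +¥395B.
Net: −313 − 346 + 0 + 70 + 395 = -¥194 billion.

-¥194 billion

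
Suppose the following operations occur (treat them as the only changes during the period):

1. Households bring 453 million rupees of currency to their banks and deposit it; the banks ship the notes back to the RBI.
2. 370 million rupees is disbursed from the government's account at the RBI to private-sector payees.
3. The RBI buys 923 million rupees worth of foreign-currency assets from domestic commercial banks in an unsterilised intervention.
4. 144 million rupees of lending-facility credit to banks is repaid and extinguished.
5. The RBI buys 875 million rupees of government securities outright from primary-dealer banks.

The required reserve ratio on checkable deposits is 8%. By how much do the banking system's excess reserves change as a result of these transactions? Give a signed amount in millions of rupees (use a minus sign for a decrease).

Currency deposit 453 million rupees: reserves +453M, deposits +453M.
Government spending 370 million rupees: reserves +370M, deposits +370M.
FX purchase 923 million rupees: reserves +923M, deposits 0.
Discount-window repayment 144 million rupees: reserves −144M, deposits 0.
OMO purchase (from banks) 875 million rupees: reserves +875M, deposits 0.
Totals: Δreserves = +2477M, Δdeposits = +823M.
Δrequired reserves = 8% × +823M = +65.84M.
Δexcess reserves = Δreserves − Δrequired = +2477M − (+65.84M) = +2411.16 million.

+2411.16 million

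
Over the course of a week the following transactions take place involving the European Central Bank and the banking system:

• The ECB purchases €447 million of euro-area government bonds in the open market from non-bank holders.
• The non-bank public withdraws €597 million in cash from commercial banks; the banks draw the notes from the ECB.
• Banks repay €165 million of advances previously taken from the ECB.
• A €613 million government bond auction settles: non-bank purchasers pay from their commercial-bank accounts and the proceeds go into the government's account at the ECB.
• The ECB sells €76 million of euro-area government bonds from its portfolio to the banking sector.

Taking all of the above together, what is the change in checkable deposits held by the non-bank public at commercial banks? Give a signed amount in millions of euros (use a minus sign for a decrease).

ECB balance sheet:
  Assets:      Securities +€371M, Loans to banks −€165M
  Liabilities: Bank reserves −€1004M, Currency in circulation +€597M, Government deposits +€613M
Commercial banking system:
  Assets:      Reserves at CB −€1004M, Securities +€76M
  Liabilities: Checkable deposits −€763M, Borrowings from CB −€165M
So the change in checkable deposits held by the non-bank public at commercial banks is -€763 million.

-€763 million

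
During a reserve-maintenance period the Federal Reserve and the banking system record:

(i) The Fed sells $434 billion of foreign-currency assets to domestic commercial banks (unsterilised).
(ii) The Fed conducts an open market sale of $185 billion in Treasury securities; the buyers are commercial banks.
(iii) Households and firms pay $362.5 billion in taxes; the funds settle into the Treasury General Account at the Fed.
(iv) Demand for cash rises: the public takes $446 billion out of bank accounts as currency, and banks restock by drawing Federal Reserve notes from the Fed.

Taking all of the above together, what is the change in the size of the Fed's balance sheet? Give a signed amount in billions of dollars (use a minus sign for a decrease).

-$619 billion

Fed balance sheet:
  Assets:      Securities −$185B, Foreign assets −$434B
  Liabilities: Bank reserves −$1427.5B, Currency in circulation +$446B, Government deposits +$362.5B
Change in total Fed assets = -$619 billion.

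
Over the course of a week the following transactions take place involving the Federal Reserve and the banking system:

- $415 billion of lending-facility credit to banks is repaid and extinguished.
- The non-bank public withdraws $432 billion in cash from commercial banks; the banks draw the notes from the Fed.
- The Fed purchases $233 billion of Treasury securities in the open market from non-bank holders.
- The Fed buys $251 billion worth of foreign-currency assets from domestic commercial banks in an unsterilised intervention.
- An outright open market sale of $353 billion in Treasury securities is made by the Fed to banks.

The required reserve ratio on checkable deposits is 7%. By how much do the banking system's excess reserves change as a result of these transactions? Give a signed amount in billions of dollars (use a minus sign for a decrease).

Discount-window repayment $415 billion: reserves −$415B, deposits 0.
Currency withdrawal $432 billion: reserves −$432B, deposits −$432B.
Asset purchase (from non-banks) $233 billion: reserves +$233B, deposits +$233B.
FX purchase $251 billion: reserves +$251B, deposits 0.
OMO sale (to banks) $353 billion: reserves −$353B, deposits 0.
Totals: Δreserves = −$716B, Δdeposits = −$199B.
Δrequired reserves = 7% × −$199B = −$13.93B.
Δexcess reserves = Δreserves − Δrequired = −$716B − (−$13.93B) = -$702.07 billion.

-$702.07 billion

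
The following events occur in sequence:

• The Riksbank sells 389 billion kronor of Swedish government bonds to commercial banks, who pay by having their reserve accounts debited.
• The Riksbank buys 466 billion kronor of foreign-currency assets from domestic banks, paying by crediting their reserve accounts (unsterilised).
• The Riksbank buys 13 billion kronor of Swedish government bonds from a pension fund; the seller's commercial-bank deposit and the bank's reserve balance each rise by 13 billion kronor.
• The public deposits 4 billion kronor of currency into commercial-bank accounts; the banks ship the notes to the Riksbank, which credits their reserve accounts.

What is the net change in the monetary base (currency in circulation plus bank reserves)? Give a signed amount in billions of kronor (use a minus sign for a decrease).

+90 billion

OMO sale (to banks) 389 billion kronor: Riksbank balance sheet contracts → −389B.
FX purchase 466 billion kronor: Riksbank balance sheet expands → +466B.
Asset purchase (from non-banks) 13 billion kronor: Riksbank balance sheet expands → +13B.
Currency deposit 4 billion kronor: just a shift between currency and reserves — both are base money → 0.
Net: −389 + 466 + 13 + 0 = +90 billion.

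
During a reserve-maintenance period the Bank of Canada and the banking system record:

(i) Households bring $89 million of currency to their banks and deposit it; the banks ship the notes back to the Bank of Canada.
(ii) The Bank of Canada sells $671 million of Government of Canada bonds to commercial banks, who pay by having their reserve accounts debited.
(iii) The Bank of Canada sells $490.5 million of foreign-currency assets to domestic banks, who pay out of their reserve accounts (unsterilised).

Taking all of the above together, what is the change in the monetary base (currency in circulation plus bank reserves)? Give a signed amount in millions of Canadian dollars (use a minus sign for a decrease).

-$1161.5 million

Bank of Canada balance sheet:
  Assets:      Securities −$671M, Foreign assets −$490.5M
  Liabilities: Bank reserves −$1072.5M, Currency in circulation −$89M
Commercial banking system:
  Assets:      Reserves at CB −$1072.5M, Securities +$671M, Foreign assets +$490.5M
  Liabilities: Checkable deposits +$89M
Monetary base = currency + reserves: −$89M + (−$1072.5M) = -$1161.5 million.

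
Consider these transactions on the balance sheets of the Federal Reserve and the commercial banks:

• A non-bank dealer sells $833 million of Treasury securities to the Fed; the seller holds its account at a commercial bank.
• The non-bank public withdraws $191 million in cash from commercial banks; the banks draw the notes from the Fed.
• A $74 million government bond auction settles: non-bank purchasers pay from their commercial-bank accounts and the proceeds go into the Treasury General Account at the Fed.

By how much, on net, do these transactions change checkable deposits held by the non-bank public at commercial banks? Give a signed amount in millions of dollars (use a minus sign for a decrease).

+$568 million

Asset purchase (from non-banks) $833 million: non-bank counterparties' bank balances rise → +$833M.
Currency withdrawal $191 million: non-bank counterparties' bank balances fall → −$191M.
Government account inflow $74 million: non-bank counterparties' bank balances fall → −$74M.
Net: 833 − 191 − 74 = +$568 million.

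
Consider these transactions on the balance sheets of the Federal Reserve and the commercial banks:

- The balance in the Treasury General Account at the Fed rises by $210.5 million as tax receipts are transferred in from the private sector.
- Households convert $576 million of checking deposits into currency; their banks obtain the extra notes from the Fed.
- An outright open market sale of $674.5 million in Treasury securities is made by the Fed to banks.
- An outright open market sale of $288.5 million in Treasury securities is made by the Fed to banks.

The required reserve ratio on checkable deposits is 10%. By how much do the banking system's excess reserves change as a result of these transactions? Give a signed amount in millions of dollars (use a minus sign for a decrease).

-$1670.85 million

Government account inflow $210.5 million: reserves −$210.5M, deposits −$210.5M.
Currency withdrawal $576 million: reserves −$576M, deposits −$576M.
OMO sale (to banks) $674.5 million: reserves −$674.5M, deposits 0.
OMO sale (to banks) $288.5 million: reserves −$288.5M, deposits 0.
Totals: Δreserves = −$1749.5M, Δdeposits = −$786.5M.
Δrequired reserves = 10% × −$786.5M = −$78.65M.
Δexcess reserves = Δreserves − Δrequired = −$1749.5M − (−$78.65M) = -$1670.85 million.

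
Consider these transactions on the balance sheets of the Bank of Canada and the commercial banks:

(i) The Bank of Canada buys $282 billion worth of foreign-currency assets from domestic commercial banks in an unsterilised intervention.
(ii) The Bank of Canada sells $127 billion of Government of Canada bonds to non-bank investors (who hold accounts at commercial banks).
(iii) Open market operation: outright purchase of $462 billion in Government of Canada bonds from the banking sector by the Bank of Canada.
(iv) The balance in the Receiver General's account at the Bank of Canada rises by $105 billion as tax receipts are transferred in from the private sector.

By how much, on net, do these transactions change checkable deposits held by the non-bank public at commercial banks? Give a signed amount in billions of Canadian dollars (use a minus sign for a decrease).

FX purchase $282 billion: the counterparty is a bank, so public deposits are unchanged → 0.
Asset sale (to non-banks) $127 billion: non-bank counterparties' bank balances fall → −$127B.
OMO purchase (from banks) $462 billion: the counterparty is a bank, so public deposits are unchanged → 0.
Government account inflow $105 billion: non-bank counterparties' bank balances fall → −$105B.
Net: 0 − 127 + 0 − 105 = -$232 billion.

-$232 billion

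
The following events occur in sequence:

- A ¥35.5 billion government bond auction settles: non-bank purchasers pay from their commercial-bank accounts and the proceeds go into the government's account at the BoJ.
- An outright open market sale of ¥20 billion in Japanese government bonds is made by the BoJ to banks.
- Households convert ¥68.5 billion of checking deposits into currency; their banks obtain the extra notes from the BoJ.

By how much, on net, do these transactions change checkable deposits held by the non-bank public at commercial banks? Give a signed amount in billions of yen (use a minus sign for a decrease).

-¥104 billion

Government account inflow ¥35.5 billion: non-bank counterparties' bank balances fall → −¥35.5B.
OMO sale (to banks) ¥20 billion: the counterparty is a bank, so public deposits are unchanged → 0.
Currency withdrawal ¥68.5 billion: non-bank counterparties' bank balances fall → −¥68.5B.
Net: −35.5 + 0 − 68.5 = -¥104 billion.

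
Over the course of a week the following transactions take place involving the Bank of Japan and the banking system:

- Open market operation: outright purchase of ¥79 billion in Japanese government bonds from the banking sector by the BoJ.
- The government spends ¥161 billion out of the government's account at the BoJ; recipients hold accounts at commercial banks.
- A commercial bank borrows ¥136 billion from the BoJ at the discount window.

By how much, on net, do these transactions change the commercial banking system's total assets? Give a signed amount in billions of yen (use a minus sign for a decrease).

+¥297 billion

BoJ balance sheet:
  Assets:      Securities +¥79B, Loans to banks +¥136B
  Liabilities: Bank reserves +¥376B, Government deposits −¥161B
Commercial banking system:
  Assets:      Reserves at CB +¥376B, Securities −¥79B
  Liabilities: Checkable deposits +¥161B, Borrowings from CB +¥136B
Change in total bank assets = +¥297 billion.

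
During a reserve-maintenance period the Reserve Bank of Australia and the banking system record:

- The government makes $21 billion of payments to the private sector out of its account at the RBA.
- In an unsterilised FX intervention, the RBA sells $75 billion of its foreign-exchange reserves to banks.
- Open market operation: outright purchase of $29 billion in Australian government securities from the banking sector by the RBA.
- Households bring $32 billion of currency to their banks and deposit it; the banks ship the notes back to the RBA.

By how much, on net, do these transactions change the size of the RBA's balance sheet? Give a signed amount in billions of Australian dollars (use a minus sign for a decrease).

RBA balance sheet:
  Assets:      Securities +$29B, Foreign assets −$75B
  Liabilities: Bank reserves +$7B, Currency in circulation −$32B, Government deposits −$21B
Commercial banking system:
  Assets:      Reserves at CB +$7B, Securities −$29B, Foreign assets +$75B
  Liabilities: Checkable deposits +$53B
Change in total RBA assets = -$46 billion.

-$46 billion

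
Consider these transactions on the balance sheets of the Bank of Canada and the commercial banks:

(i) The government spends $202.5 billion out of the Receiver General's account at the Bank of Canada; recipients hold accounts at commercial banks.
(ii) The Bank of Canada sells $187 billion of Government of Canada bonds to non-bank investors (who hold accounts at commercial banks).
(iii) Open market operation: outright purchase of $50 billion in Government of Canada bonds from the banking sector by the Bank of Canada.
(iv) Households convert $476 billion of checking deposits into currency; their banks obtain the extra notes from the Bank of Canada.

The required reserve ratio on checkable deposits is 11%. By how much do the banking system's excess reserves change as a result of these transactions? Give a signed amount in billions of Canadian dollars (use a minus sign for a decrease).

-$359.845 billion

Government spending $202.5 billion: reserves +$202.5B, deposits +$202.5B.
Asset sale (to non-banks) $187 billion: reserves −$187B, deposits −$187B.
OMO purchase (from banks) $50 billion: reserves +$50B, deposits 0.
Currency withdrawal $476 billion: reserves −$476B, deposits −$476B.
Totals: Δreserves = −$410.5B, Δdeposits = −$460.5B.
Δrequired reserves = 11% × −$460.5B = −$50.655B.
Δexcess reserves = Δreserves − Δrequired = −$410.5B − (−$50.655B) = -$359.845 billion.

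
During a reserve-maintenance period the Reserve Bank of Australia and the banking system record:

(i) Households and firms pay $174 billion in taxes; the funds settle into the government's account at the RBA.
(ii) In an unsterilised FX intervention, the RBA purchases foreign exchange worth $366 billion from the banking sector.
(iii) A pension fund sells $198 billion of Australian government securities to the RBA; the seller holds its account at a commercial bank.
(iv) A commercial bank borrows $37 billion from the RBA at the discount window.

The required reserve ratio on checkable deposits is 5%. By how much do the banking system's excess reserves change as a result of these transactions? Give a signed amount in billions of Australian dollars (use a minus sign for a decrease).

+$425.8 billion

Government account inflow $174 billion: reserves −$174B, deposits −$174B.
FX purchase $366 billion: reserves +$366B, deposits 0.
Asset purchase (from non-banks) $198 billion: reserves +$198B, deposits +$198B.
Discount-window loan $37 billion: reserves +$37B, deposits 0.
Totals: Δreserves = +$427B, Δdeposits = +$24B.
Δrequired reserves = 5% × +$24B = +$1.2B.
Δexcess reserves = Δreserves − Δrequired = +$427B − (+$1.2B) = +$425.8 billion.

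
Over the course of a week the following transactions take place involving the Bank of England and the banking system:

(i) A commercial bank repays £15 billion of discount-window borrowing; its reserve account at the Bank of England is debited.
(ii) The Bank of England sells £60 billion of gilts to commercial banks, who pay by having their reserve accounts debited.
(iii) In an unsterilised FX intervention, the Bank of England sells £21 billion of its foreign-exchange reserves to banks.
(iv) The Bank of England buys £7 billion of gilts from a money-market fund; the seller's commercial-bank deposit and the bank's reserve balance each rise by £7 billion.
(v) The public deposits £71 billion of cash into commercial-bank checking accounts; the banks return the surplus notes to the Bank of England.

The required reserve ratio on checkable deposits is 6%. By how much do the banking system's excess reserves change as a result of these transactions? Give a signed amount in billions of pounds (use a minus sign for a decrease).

-£22.68 billion

Discount-window repayment £15 billion: reserves −£15B, deposits 0.
OMO sale (to banks) £60 billion: reserves −£60B, deposits 0.
FX sale £21 billion: reserves −£21B, deposits 0.
Asset purchase (from non-banks) £7 billion: reserves +£7B, deposits +£7B.
Currency deposit £71 billion: reserves +£71B, deposits +£71B.
Totals: Δreserves = −£18B, Δdeposits = +£78B.
Δrequired reserves = 6% × +£78B = +£4.68B.
Δexcess reserves = Δreserves − Δrequired = −£18B − (+£4.68B) = -£22.68 billion.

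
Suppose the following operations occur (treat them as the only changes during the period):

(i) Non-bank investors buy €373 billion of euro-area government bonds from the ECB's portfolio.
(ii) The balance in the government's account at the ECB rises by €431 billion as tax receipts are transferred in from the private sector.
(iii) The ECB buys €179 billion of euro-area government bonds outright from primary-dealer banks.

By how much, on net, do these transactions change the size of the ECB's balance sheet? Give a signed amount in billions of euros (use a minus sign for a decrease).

Asset sale (to non-banks) €373 billion: an ECB asset is shed → −€373B.
Government account inflow €431 billion: only the composition of liabilities changes → 0.
OMO purchase (from banks) €179 billion: an ECB asset is acquired → +€179B.
Net: −373 + 0 + 179 = -€194 billion.

-€194 billion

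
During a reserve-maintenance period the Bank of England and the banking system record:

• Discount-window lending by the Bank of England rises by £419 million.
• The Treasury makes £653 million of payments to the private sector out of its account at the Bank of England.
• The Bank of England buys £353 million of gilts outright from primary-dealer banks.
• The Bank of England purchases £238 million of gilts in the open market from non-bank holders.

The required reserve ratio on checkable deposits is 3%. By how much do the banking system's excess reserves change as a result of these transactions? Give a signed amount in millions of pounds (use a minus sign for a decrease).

Discount-window loan £419 million: reserves +£419M, deposits 0.
Government spending £653 million: reserves +£653M, deposits +£653M.
OMO purchase (from banks) £353 million: reserves +£353M, deposits 0.
Asset purchase (from non-banks) £238 million: reserves +£238M, deposits +£238M.
Totals: Δreserves = +£1663M, Δdeposits = +£891M.
Δrequired reserves = 3% × +£891M = +£26.73M.
Δexcess reserves = Δreserves − Δrequired = +£1663M − (+£26.73M) = +£1636.27 million.

+£1636.27 million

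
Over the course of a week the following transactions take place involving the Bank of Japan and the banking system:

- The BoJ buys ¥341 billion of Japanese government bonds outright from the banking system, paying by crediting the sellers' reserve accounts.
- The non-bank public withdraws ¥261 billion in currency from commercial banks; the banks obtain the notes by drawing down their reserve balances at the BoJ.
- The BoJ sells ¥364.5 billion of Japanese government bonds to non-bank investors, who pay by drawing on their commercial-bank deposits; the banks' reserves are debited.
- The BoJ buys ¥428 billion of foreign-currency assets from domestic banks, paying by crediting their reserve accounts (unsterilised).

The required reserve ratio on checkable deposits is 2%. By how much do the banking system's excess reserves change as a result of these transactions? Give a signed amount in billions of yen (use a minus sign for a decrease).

+¥156.01 billion

OMO purchase (from banks) ¥341 billion: reserves +¥341B, deposits 0.
Currency withdrawal ¥261 billion: reserves −¥261B, deposits −¥261B.
Asset sale (to non-banks) ¥364.5 billion: reserves −¥364.5B, deposits −¥364.5B.
FX purchase ¥428 billion: reserves +¥428B, deposits 0.
Totals: Δreserves = +¥143.5B, Δdeposits = −¥625.5B.
Δrequired reserves = 2% × −¥625.5B = −¥12.51B.
Δexcess reserves = Δreserves − Δrequired = +¥143.5B − (−¥12.51B) = +¥156.01 billion.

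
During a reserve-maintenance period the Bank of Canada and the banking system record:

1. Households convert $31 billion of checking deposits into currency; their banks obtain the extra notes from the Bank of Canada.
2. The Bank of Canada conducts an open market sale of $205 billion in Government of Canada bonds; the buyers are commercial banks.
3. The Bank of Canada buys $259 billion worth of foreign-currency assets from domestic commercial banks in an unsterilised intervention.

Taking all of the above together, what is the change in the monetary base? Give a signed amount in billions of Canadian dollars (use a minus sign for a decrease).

+$54 billion

Bank of Canada balance sheet:
  Assets:      Securities −$205B, Foreign assets +$259B
  Liabilities: Bank reserves +$23B, Currency in circulation +$31B
Monetary base = currency + reserves: +$31B + (+$23B) = +$54 billion.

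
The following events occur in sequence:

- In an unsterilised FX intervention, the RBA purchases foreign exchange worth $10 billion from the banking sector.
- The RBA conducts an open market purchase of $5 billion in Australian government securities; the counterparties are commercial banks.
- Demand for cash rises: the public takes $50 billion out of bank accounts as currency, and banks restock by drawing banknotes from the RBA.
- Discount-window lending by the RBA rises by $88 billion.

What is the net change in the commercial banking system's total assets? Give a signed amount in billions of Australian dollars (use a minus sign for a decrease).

+$38 billion

FX purchase $10 billion: just an asset swap on bank balance sheets → 0.
OMO purchase (from banks) $5 billion: just an asset swap on bank balance sheets → 0.
Currency withdrawal $50 billion: bank balance sheets shrink → −$50B.
Discount-window loan $88 billion: bank balance sheets expand → +$88B.
Net: 0 + 0 − 50 + 88 = +$38 billion.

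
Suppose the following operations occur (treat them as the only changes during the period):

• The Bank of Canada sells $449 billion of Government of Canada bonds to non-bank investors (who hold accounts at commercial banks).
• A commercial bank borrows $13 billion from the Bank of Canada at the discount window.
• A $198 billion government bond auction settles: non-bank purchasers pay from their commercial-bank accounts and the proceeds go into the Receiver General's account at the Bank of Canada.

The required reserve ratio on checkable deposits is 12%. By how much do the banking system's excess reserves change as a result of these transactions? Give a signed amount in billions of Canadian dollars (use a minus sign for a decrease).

-$556.36 billion

Asset sale (to non-banks) $449 billion: reserves −$449B, deposits −$449B.
Discount-window loan $13 billion: reserves +$13B, deposits 0.
Government account inflow $198 billion: reserves −$198B, deposits −$198B.
Totals: Δreserves = −$634B, Δdeposits = −$647B.
Δrequired reserves = 12% × −$647B = −$77.64B.
Δexcess reserves = Δreserves − Δrequired = −$634B − (−$77.64B) = -$556.36 billion.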